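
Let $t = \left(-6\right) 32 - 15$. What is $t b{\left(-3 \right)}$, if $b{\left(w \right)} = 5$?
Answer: $-1035$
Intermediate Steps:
$t = -207$ ($t = -192 - 15 = -207$)
$t b{\left(-3 \right)} = \left(-207\right) 5 = -1035$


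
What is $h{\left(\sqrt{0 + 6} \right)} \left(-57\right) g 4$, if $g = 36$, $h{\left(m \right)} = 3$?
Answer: $-24624$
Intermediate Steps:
$h{\left(\sqrt{0 + 6} \right)} \left(-57\right) g 4 = 3 \left(-57\right) 36 \cdot 4 = \left(-171\right) 144 = -24624$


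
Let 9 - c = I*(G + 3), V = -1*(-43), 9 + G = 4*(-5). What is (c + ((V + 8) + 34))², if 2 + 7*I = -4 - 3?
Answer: 179776/49 ≈ 3668.9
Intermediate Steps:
I = -9/7 (I = -2/7 + (-4 - 3)/7 = -2/7 + (⅐)*(-7) = -2/7 - 1 = -9/7 ≈ -1.2857)
G = -29 (G = -9 + 4*(-5) = -9 - 20 = -29)
V = 43
c = -171/7 (c = 9 - (-9)*(-29 + 3)/7 = 9 - (-9)*(-26)/7 = 9 - 1*234/7 = 9 - 234/7 = -171/7 ≈ -24.429)
(c + ((V + 8) + 34))² = (-171/7 + ((43 + 8) + 34))² = (-171/7 + (51 + 34))² = (-171/7 + 85)² = (424/7)² = 179776/49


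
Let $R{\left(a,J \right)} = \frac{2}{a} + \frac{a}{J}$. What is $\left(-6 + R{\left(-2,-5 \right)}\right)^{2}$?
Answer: $\frac{1089}{25} \approx 43.56$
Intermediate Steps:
$\left(-6 + R{\left(-2,-5 \right)}\right)^{2} = \left(-6 + \left(\frac{2}{-2} - \frac{2}{-5}\right)\right)^{2} = \left(-6 + \left(2 \left(- \frac{1}{2}\right) - - \frac{2}{5}\right)\right)^{2} = \left(-6 + \left(-1 + \frac{2}{5}\right)\right)^{2} = \left(-6 - \frac{3}{5}\right)^{2} = \left(- \frac{33}{5}\right)^{2} = \frac{1089}{25}$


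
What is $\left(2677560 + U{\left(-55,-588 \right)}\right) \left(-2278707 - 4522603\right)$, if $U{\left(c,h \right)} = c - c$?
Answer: $-18210915603600$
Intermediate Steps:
$U{\left(c,h \right)} = 0$
$\left(2677560 + U{\left(-55,-588 \right)}\right) \left(-2278707 - 4522603\right) = \left(2677560 + 0\right) \left(-2278707 - 4522603\right) = 2677560 \left(-6801310\right) = -18210915603600$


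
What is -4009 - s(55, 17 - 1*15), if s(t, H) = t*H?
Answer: -4119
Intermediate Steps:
s(t, H) = H*t
-4009 - s(55, 17 - 1*15) = -4009 - (17 - 1*15)*55 = -4009 - (17 - 15)*55 = -4009 - 2*55 = -4009 - 1*110 = -4009 - 110 = -4119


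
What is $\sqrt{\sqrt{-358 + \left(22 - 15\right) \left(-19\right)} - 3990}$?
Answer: $\sqrt{-3990 + i \sqrt{491}} \approx 0.1754 + 63.167 i$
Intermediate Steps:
$\sqrt{\sqrt{-358 + \left(22 - 15\right) \left(-19\right)} - 3990} = \sqrt{\sqrt{-358 + 7 \left(-19\right)} - 3990} = \sqrt{\sqrt{-358 - 133} - 3990} = \sqrt{\sqrt{-491} - 3990} = \sqrt{i \sqrt{491} - 3990} = \sqrt{-3990 + i \sqrt{491}}$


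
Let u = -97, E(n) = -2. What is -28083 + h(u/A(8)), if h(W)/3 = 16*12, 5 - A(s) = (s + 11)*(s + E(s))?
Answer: -27507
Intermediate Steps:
A(s) = 5 - (-2 + s)*(11 + s) (A(s) = 5 - (s + 11)*(s - 2) = 5 - (11 + s)*(-2 + s) = 5 - (-2 + s)*(11 + s))
h(W) = 576 (h(W) = 3*(16*12) = 3*192 = 576)
-28083 + h(u/A(8)) = -28083 + 576 = -27507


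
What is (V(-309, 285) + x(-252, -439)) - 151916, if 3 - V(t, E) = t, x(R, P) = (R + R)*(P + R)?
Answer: 196660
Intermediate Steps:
x(R, P) = 2*R*(P + R) (x(R, P) = (2*R)*(P + R) = 2*R*(P + R))
V(t, E) = 3 - t
(V(-309, 285) + x(-252, -439)) - 151916 = ((3 - 1*(-309)) + 2*(-252)*(-439 - 252)) - 151916 = ((3 + 309) + 2*(-252)*(-691)) - 151916 = (312 + 348264) - 151916 = 348576 - 151916 = 196660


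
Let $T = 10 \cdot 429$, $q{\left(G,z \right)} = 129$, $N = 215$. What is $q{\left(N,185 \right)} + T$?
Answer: $4419$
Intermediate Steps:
$T = 4290$
$q{\left(N,185 \right)} + T = 129 + 4290 = 4419$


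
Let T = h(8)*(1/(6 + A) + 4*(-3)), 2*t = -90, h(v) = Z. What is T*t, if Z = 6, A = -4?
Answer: 3105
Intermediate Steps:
h(v) = 6
t = -45 (t = (½)*(-90) = -45)
T = -69 (T = 6*(1/(6 - 4) + 4*(-3)) = 6*(1/2 - 12) = 6*(½ - 12) = 6*(-23/2) = -69)
T*t = -69*(-45) = 3105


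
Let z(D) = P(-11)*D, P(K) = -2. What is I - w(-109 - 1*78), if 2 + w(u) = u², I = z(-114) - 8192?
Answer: -42931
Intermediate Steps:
z(D) = -2*D
I = -7964 (I = -2*(-114) - 8192 = 228 - 8192 = -7964)
w(u) = -2 + u²
I - w(-109 - 1*78) = -7964 - (-2 + (-109 - 1*78)²) = -7964 - (-2 + (-109 - 78)²) = -7964 - (-2 + (-187)²) = -7964 - (-2 + 34969) = -7964 - 1*34967 = -7964 - 34967 = -42931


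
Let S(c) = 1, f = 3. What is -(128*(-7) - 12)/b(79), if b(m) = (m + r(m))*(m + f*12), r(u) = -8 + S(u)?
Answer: 227/2070 ≈ 0.10966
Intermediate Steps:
r(u) = -7 (r(u) = -8 + 1 = -7)
b(m) = (-7 + m)*(36 + m) (b(m) = (m - 7)*(m + 3*12) = (-7 + m)*(m + 36) = (-7 + m)*(36 + m))
-(128*(-7) - 12)/b(79) = -(128*(-7) - 12)/(-252 + 79² + 29*79) = -(-896 - 12)/(-252 + 6241 + 2291) = -(-908)/8280 = -1*(-227/2070) = 227/2070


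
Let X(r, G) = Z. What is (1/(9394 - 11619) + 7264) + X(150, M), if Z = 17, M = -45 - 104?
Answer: 16200224/2225 ≈ 7281.0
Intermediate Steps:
M = -149
X(r, G) = 17
(1/(9394 - 11619) + 7264) + X(150, M) = (1/(9394 - 11619) + 7264) + 17 = (1/(-2225) + 7264) + 17 = (-1/2225 + 7264) + 17 = 16162399/2225 + 17 = 16200224/2225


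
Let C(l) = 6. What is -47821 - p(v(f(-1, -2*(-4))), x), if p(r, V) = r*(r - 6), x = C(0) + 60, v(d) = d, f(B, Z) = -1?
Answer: -47828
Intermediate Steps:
x = 66 (x = 6 + 60 = 66)
p(r, V) = r*(-6 + r)
-47821 - p(v(f(-1, -2*(-4))), x) = -47821 - (-1)*(-6 - 1) = -47821 - (-1)*(-7) = -47821 - 1*7 = -47821 - 7 = -47828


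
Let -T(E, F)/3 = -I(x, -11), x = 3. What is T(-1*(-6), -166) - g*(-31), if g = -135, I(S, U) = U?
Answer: -4218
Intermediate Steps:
T(E, F) = -33 (T(E, F) = -(-3)*(-11) = -3*11 = -33)
T(-1*(-6), -166) - g*(-31) = -33 - (-135)*(-31) = -33 - 1*4185 = -33 - 4185 = -4218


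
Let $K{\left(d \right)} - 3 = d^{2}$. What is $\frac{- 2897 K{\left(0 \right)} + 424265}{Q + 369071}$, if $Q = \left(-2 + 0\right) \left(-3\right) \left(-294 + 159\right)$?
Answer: $\frac{415574}{368261} \approx 1.1285$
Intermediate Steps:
$Q = -810$ ($Q = \left(-2\right) \left(-3\right) \left(-135\right) = 6 \left(-135\right) = -810$)
$K{\left(d \right)} = 3 + d^{2}$
$\frac{- 2897 K{\left(0 \right)} + 424265}{Q + 369071} = \frac{- 2897 \left(3 + 0^{2}\right) + 424265}{-810 + 369071} = \frac{- 2897 \left(3 + 0\right) + 424265}{368261} = \left(\left(-2897\right) 3 + 424265\right) \frac{1}{368261} = \left(-8691 + 424265\right) \frac{1}{368261} = 415574 \cdot \frac{1}{368261} = \frac{415574}{368261}$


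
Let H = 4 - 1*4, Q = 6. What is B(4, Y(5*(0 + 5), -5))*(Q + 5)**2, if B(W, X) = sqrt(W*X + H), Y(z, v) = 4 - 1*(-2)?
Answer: 242*sqrt(6) ≈ 592.78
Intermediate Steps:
Y(z, v) = 6 (Y(z, v) = 4 + 2 = 6)
H = 0 (H = 4 - 4 = 0)
B(W, X) = sqrt(W*X) (B(W, X) = sqrt(W*X + 0) = sqrt(W*X))
B(4, Y(5*(0 + 5), -5))*(Q + 5)**2 = sqrt(4*6)*(6 + 5)**2 = sqrt(24)*11**2 = (2*sqrt(6))*121 = 242*sqrt(6)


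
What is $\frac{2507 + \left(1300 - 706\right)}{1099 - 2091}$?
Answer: $- \frac{3101}{992} \approx -3.126$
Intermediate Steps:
$\frac{2507 + \left(1300 - 706\right)}{1099 - 2091} = \frac{2507 + 594}{-992} = 3101 \left(- \frac{1}{992}\right) = - \frac{3101}{992}$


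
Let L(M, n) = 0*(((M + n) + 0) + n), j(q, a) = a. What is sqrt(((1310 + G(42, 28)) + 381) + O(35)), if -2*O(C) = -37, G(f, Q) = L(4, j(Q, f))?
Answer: sqrt(6838)/2 ≈ 41.346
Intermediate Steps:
L(M, n) = 0 (L(M, n) = 0*((M + n) + n) = 0*(M + 2*n) = 0)
G(f, Q) = 0
O(C) = 37/2 (O(C) = -1/2*(-37) = 37/2)
sqrt(((1310 + G(42, 28)) + 381) + O(35)) = sqrt(((1310 + 0) + 381) + 37/2) = sqrt((1310 + 381) + 37/2) = sqrt(1691 + 37/2) = sqrt(3419/2) = sqrt(6838)/2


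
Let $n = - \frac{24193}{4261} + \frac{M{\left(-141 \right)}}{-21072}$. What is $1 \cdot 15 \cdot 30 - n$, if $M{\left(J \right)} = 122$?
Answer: $\frac{20457410569}{44893896} \approx 455.68$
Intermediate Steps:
$n = - \frac{255157369}{44893896}$ ($n = - \frac{24193}{4261} + \frac{122}{-21072} = \left(-24193\right) \frac{1}{4261} + 122 \left(- \frac{1}{21072}\right) = - \frac{24193}{4261} - \frac{61}{10536} = - \frac{255157369}{44893896} \approx -5.6836$)
$1 \cdot 15 \cdot 30 - n = 1 \cdot 15 \cdot 30 - - \frac{255157369}{44893896} = 15 \cdot 30 + \frac{255157369}{44893896} = 450 + \frac{255157369}{44893896} = \frac{20457410569}{44893896}$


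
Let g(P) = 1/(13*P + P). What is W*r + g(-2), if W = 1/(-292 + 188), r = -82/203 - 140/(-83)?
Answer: -3007/62582 ≈ -0.048049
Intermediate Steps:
r = 21614/16849 (r = -82*1/203 - 140*(-1/83) = -82/203 + 140/83 = 21614/16849 ≈ 1.2828)
W = -1/104 (W = 1/(-104) = -1/104 ≈ -0.0096154)
g(P) = 1/(14*P)
W*r + g(-2) = -1/104*21614/16849 + (1/14)/(-2) = -10807/876148 + (1/14)*(-½) = -10807/876148 - 1/28 = -3007/62582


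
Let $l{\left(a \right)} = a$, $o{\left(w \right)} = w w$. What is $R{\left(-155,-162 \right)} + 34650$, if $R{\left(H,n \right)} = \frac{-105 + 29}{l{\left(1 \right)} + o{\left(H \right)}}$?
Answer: $\frac{416250412}{12013} \approx 34650.0$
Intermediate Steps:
$o{\left(w \right)} = w^{2}$
$R{\left(H,n \right)} = - \frac{76}{1 + H^{2}}$ ($R{\left(H,n \right)} = \frac{-105 + 29}{1 + H^{2}} = - \frac{76}{1 + H^{2}}$)
$R{\left(-155,-162 \right)} + 34650 = - \frac{76}{1 + \left(-155\right)^{2}} + 34650 = - \frac{76}{1 + 24025} + 34650 = - \frac{76}{24026} + 34650 = \left(-76\right) \frac{1}{24026} + 34650 = - \frac{38}{12013} + 34650 = \frac{416250412}{12013}$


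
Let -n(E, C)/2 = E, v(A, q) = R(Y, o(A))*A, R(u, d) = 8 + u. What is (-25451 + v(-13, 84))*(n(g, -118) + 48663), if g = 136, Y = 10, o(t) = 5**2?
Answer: -1242922835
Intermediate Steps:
o(t) = 25
v(A, q) = 18*A (v(A, q) = (8 + 10)*A = 18*A)
n(E, C) = -2*E
(-25451 + v(-13, 84))*(n(g, -118) + 48663) = (-25451 + 18*(-13))*(-2*136 + 48663) = (-25451 - 234)*(-272 + 48663) = -25685*48391 = -1242922835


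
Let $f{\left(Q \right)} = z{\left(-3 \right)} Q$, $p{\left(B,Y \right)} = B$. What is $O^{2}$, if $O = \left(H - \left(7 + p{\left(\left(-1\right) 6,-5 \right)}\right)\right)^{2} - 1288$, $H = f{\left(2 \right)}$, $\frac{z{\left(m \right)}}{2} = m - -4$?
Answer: $1635841$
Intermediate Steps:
$z{\left(m \right)} = 8 + 2 m$ ($z{\left(m \right)} = 2 \left(m - -4\right) = 2 \left(m + 4\right) = 2 \left(4 + m\right) = 8 + 2 m$)
$f{\left(Q \right)} = 2 Q$ ($f{\left(Q \right)} = \left(8 + 2 \left(-3\right)\right) Q = \left(8 - 6\right) Q = 2 Q$)
$H = 4$ ($H = 2 \cdot 2 = 4$)
$O = -1279$ ($O = \left(4 - \left(7 - 6\right)\right)^{2} - 1288 = \left(4 - 1\right)^{2} - 1288 = 3^{2} - 1288 = 9 - 1288 = -1279$)
$O^{2} = \left(-1279\right)^{2} = 1635841$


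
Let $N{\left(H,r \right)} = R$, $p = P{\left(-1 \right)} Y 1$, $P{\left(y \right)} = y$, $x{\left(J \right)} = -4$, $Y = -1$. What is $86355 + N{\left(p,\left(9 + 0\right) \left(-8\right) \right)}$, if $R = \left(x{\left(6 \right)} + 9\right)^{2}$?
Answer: $86380$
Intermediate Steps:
$R = 25$ ($R = \left(-4 + 9\right)^{2} = 5^{2} = 25$)
$p = 1$ ($p = \left(-1\right) \left(-1\right) 1 = 1 \cdot 1 = 1$)
$N{\left(H,r \right)} = 25$
$86355 + N{\left(p,\left(9 + 0\right) \left(-8\right) \right)} = 86355 + 25 = 86380$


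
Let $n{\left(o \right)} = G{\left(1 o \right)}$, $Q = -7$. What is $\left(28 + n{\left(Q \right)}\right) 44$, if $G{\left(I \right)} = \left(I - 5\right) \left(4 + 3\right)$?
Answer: $-2464$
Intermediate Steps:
$G{\left(I \right)} = -35 + 7 I$ ($G{\left(I \right)} = \left(-5 + I\right) 7 = -35 + 7 I$)
$n{\left(o \right)} = -35 + 7 o$ ($n{\left(o \right)} = -35 + 7 \cdot 1 o = -35 + 7 o$)
$\left(28 + n{\left(Q \right)}\right) 44 = \left(28 + \left(-35 + 7 \left(-7\right)\right)\right) 44 = \left(28 - 84\right) 44 = \left(-56\right) 44 = -2464$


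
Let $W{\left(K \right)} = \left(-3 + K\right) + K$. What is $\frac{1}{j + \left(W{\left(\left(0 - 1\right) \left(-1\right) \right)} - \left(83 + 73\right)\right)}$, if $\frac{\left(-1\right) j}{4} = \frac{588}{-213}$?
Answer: $- \frac{71}{10363} \approx -0.0068513$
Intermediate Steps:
$W{\left(K \right)} = -3 + 2 K$
$j = \frac{784}{71}$ ($j = - 4 \frac{588}{-213} = - 4 \cdot 588 \left(- \frac{1}{213}\right) = \left(-4\right) \left(- \frac{196}{71}\right) = \frac{784}{71} \approx 11.042$)
$\frac{1}{j + \left(W{\left(\left(0 - 1\right) \left(-1\right) \right)} - \left(83 + 73\right)\right)} = \frac{1}{\frac{784}{71} - \left(159 - 2 \left(0 - 1\right) \left(-1\right)\right)} = \frac{1}{\frac{784}{71} - \left(159 - \left(-2\right) \left(-1\right)\right)} = \frac{1}{\frac{784}{71} + \left(\left(-3 + 2 \cdot 1\right) - 156\right)} = \frac{1}{\frac{784}{71} + \left(\left(-3 + 2\right) - 156\right)} = \frac{1}{\frac{784}{71} - 157} = \frac{1}{- \frac{10363}{71}} = - \frac{71}{10363}$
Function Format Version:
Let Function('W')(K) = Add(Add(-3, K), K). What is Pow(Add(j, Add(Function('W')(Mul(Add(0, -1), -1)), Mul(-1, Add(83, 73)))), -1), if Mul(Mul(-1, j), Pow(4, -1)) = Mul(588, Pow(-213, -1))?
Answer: Rational(-71, 10363) ≈ -0.0068513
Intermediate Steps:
Function('W')(K) = Add(-3, Mul(2, K))
j = Rational(784, 71) (j = Mul(-4, Mul(588, Pow(-213, -1))) = Mul(-4, Mul(588, Rational(-1, 213))) = Mul(-4, Rational(-196, 71)) = Rational(784, 71) ≈ 11.042)
Pow(Add(j, Add(Function('W')(Mul(Add(0, -1), -1)), Mul(-1, Add(83, 73)))), -1) = Pow(Add(Rational(784, 71), Add(Add(-3, Mul(2, Mul(Add(0, -1), -1))), Mul(-1, Add(83, 73)))), -1) = Pow(Add(Rational(784, 71), Add(Add(-3, Mul(2, Mul(-1, -1))), Mul(-1, 156))), -1) = Pow(Add(Rational(784, 71), Add(Add(-3, Mul(2, 1)), -156)), -1) = Pow(Add(Rational(784, 71), Add(Add(-3, 2), -156)), -1) = Pow(Add(Rational(784, 71), Add(-1, -156)), -1) = Pow(Add(Rational(784, 71), -157), -1) = Pow(Rational(-10363, 71), -1) = Rational(-71, 10363)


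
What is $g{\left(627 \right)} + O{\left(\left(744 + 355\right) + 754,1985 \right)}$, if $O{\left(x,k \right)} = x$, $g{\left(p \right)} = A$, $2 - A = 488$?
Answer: $1367$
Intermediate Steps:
$A = -486$ ($A = 2 - 488 = -486$)
$g{\left(p \right)} = -486$
$g{\left(627 \right)} + O{\left(\left(744 + 355\right) + 754,1985 \right)} = -486 + \left(\left(744 + 355\right) + 754\right) = -486 + \left(1099 + 754\right) = -486 + 1853 = 1367$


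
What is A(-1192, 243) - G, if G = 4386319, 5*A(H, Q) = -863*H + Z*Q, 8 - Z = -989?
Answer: -20660628/5 ≈ -4.1321e+6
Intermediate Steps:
Z = 997 (Z = 8 - 1*(-989) = 8 + 989 = 997)
A(H, Q) = -863*H/5 + 997*Q/5 (A(H, Q) = (-863*H + 997*Q)/5 = -863*H/5 + 997*Q/5)
A(-1192, 243) - G = (-863/5*(-1192) + (997/5)*243) - 1*4386319 = (1028696/5 + 242271/5) - 4386319 = 1270967/5 - 4386319 = -20660628/5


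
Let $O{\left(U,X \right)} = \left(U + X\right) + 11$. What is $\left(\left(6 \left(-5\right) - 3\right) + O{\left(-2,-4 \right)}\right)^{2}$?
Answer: $784$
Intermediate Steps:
$O{\left(U,X \right)} = 11 + U + X$
$\left(\left(6 \left(-5\right) - 3\right) + O{\left(-2,-4 \right)}\right)^{2} = \left(\left(6 \left(-5\right) - 3\right) - -5\right)^{2} = \left(\left(-30 - 3\right) + 5\right)^{2} = \left(-33 + 5\right)^{2} = \left(-28\right)^{2} = 784$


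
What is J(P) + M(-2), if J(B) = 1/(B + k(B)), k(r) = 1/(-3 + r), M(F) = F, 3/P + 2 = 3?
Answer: -2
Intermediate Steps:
P = 3 (P = 3/(-2 + 3) = 3/1 = 3*1 = 3)
J(B) = 1/(B + 1/(-3 + B))
J(P) + M(-2) = (-3 + 3)/(1 + 3*(-3 + 3)) - 2 = 0/(1 + 3*0) - 2 = 0/(1 + 0) - 2 = 0/1 - 2 = 1*0 - 2 = 0 - 2 = -2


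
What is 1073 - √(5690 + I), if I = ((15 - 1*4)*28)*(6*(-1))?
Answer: 1073 - √3842 ≈ 1011.0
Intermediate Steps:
I = -1848 (I = ((15 - 4)*28)*(-6) = (11*28)*(-6) = 308*(-6) = -1848)
1073 - √(5690 + I) = 1073 - √(5690 - 1848) = 1073 - √3842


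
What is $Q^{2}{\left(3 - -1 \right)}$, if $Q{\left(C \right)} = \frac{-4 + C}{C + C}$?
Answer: $0$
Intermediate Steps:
$Q{\left(C \right)} = \frac{-4 + C}{2 C}$
$Q^{2}{\left(3 - -1 \right)} = \left(\frac{-4 + \left(3 - -1\right)}{2 \left(3 - -1\right)}\right)^{2} = \left(\frac{-4 + \left(3 + 1\right)}{2 \left(3 + 1\right)}\right)^{2} = \left(\frac{-4 + 4}{2 \cdot 4}\right)^{2} = \left(\frac{1}{2} \cdot \frac{1}{4} \cdot 0\right)^{2} = 0^{2} = 0$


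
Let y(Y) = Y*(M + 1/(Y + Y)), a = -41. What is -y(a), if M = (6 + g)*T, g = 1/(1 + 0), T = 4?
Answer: 2295/2 ≈ 1147.5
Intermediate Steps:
g = 1 (g = 1/1 = 1)
M = 28 (M = (6 + 1)*4 = 7*4 = 28)
y(Y) = Y*(28 + 1/(2*Y)) (y(Y) = Y*(28 + 1/(Y + Y)) = Y*(28 + 1/(2*Y)))
-y(a) = -(½ + 28*(-41)) = -(½ - 1148) = -1*(-2295/2) = 2295/2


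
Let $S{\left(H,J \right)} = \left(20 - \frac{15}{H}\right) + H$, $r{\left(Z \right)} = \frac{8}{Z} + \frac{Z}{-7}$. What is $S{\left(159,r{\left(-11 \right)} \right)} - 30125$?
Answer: $- \frac{1587143}{53} \approx -29946.0$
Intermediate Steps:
$r{\left(Z \right)} = \frac{8}{Z} - \frac{Z}{7}$ ($r{\left(Z \right)} = \frac{8}{Z} + Z \left(- \frac{1}{7}\right) = \frac{8}{Z} - \frac{Z}{7}$)
$S{\left(H,J \right)} = 20 + H - \frac{15}{H}$
$S{\left(159,r{\left(-11 \right)} \right)} - 30125 = \left(20 + 159 - \frac{15}{159}\right) - 30125 = \left(20 + 159 - \frac{5}{53}\right) - 30125 = \frac{9482}{53} - 30125 = - \frac{1587143}{53}$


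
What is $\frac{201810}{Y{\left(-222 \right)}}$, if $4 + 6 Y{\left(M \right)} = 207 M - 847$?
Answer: $- \frac{242172}{9361} \approx -25.87$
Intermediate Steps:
$Y{\left(M \right)} = - \frac{851}{6} + \frac{69 M}{2}$ ($Y{\left(M \right)} = - \frac{2}{3} + \frac{207 M - 847}{6} = - \frac{2}{3} + \frac{-847 + 207 M}{6} = - \frac{2}{3} + \left(- \frac{847}{6} + \frac{69 M}{2}\right) = - \frac{851}{6} + \frac{69 M}{2}$)
$\frac{201810}{Y{\left(-222 \right)}} = \frac{201810}{- \frac{851}{6} + \frac{69}{2} \left(-222\right)} = \frac{201810}{- \frac{851}{6} - 7659} = \frac{201810}{- \frac{46805}{6}} = 201810 \left(- \frac{6}{46805}\right) = - \frac{242172}{9361}$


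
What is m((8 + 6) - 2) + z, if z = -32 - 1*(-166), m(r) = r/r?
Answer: 135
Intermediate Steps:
m(r) = 1
z = 134 (z = -32 + 166 = 134)
m((8 + 6) - 2) + z = 1 + 134 = 135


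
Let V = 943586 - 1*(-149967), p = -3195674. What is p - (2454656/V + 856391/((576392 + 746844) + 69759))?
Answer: -4868018856020779333/1523313861235 ≈ -3.1957e+6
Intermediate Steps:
V = 1093553 (V = 943586 + 149967 = 1093553)
p - (2454656/V + 856391/((576392 + 746844) + 69759)) = -3195674 - (2454656/1093553 + 856391/((576392 + 746844) + 69759)) = -3195674 - (2454656*(1/1093553) + 856391/(1323236 + 69759)) = -3195674 - (2454656/1093553 + 856391/1392995) = -3195674 - 1*4355832481943/1523313861235 = -3195674 - 4355832481943/1523313861235 = -4868018856020779333/1523313861235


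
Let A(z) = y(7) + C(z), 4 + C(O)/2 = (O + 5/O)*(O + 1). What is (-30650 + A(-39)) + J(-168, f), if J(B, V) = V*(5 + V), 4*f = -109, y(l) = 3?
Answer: -16894765/624 ≈ -27075.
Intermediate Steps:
f = -109/4 (f = (¼)*(-109) = -109/4 ≈ -27.250)
C(O) = -8 + 2*(1 + O)*(O + 5/O) (C(O) = -8 + 2*((O + 5/O)*(O + 1)) = -8 + 2*((O + 5/O)*(1 + O)) = -8 + 2*((1 + O)*(O + 5/O)) = -8 + 2*(1 + O)*(O + 5/O))
A(z) = 3 + 2*(5 + z*(1 + z + z²))/z
(-30650 + A(-39)) + J(-168, f) = (-30650 + (5 + 2*(-39) + 2*(-39)² + 10/(-39))) - 109*(5 - 109/4)/4 = (-30650 + (5 - 78 + 2*1521 + 10*(-1/39))) - 109/4*(-89/4) = (-30650 + (5 - 78 + 3042 - 10/39)) + 9701/16 = (-30650 + 115781/39) + 9701/16 = -1079569/39 + 9701/16 = -16894765/624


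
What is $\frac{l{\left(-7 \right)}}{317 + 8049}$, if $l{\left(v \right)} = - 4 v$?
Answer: $\frac{14}{4183} \approx 0.0033469$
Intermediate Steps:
$\frac{l{\left(-7 \right)}}{317 + 8049} = \frac{\left(-4\right) \left(-7\right)}{317 + 8049} = \frac{28}{8366} = 28 \cdot \frac{1}{8366} = \frac{14}{4183}$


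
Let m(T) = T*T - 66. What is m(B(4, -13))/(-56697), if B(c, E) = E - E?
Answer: 22/18899 ≈ 0.0011641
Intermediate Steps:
B(c, E) = 0
m(T) = -66 + T² (m(T) = T² - 66 = -66 + T²)
m(B(4, -13))/(-56697) = (-66 + 0²)/(-56697) = (-66 + 0)*(-1/56697) = -66*(-1/56697) = 22/18899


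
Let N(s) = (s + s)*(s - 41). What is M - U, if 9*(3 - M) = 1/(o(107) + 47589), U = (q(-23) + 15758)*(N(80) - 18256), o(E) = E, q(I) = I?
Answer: 81161701272431/429264 ≈ 1.8907e+8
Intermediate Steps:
N(s) = 2*s*(-41 + s) (N(s) = (2*s)*(-41 + s) = 2*s*(-41 + s))
U = -189071760 (U = (-23 + 15758)*(2*80*(-41 + 80) - 18256) = 15735*(2*80*39 - 18256) = 15735*(6240 - 18256) = 15735*(-12016) = -189071760)
M = 1287791/429264 (M = 3 - 1/(9*(107 + 47589)) = 3 - ⅑/47696 = 3 - ⅑*1/47696 = 3 - 1/429264 = 1287791/429264 ≈ 3.0000)
M - U = 1287791/429264 - 1*(-189071760) = 1287791/429264 + 189071760 = 81161701272431/429264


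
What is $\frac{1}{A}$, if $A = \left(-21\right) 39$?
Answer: $- \frac{1}{819} \approx -0.001221$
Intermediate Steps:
$A = -819$
$\frac{1}{A} = \frac{1}{-819} = - \frac{1}{819}$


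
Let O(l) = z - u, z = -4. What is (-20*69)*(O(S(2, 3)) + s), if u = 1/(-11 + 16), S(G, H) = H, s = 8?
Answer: -5244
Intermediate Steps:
u = 1/5 ≈ 0.20000
O(l) = -21/5 (O(l) = -4 - 1*1/5 = -4 - 1/5 = -21/5)
(-20*69)*(O(S(2, 3)) + s) = (-20*69)*(-21/5 + 8) = -1380*19/5 = -5244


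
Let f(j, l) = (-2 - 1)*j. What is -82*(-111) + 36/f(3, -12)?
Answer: 9098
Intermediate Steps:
f(j, l) = -3*j
-82*(-111) + 36/f(3, -12) = -82*(-111) + 36/((-3*3)) = 9102 + 36/(-9) = 9102 + 36*(-⅑) = 9102 - 4 = 9098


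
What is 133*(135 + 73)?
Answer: 27664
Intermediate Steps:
133*(135 + 73) = 133*208 = 27664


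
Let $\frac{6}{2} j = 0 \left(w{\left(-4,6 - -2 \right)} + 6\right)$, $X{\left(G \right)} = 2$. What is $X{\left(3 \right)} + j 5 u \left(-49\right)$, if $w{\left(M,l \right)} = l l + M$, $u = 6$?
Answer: $2$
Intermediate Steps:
$w{\left(M,l \right)} = M + l^{2}$ ($w{\left(M,l \right)} = l^{2} + M = M + l^{2}$)
$j = 0$ ($j = \frac{0 \left(\left(-4 + \left(6 - -2\right)^{2}\right) + 6\right)}{3} = \frac{0 \left(\left(-4 + \left(6 + 2\right)^{2}\right) + 6\right)}{3} = \frac{0 \left(\left(-4 + 8^{2}\right) + 6\right)}{3} = \frac{0 \left(\left(-4 + 64\right) + 6\right)}{3} = \frac{0 \left(60 + 6\right)}{3} = \frac{0 \cdot 66}{3} = \frac{1}{3} \cdot 0 = 0$)
$X{\left(3 \right)} + j 5 u \left(-49\right) = 2 + 0 \cdot 5 \cdot 6 \left(-49\right) = 2 + 0 \cdot 6 \left(-49\right) = 2 + 0 \left(-49\right) = 2 + 0 = 2$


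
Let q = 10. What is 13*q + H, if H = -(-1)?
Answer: 131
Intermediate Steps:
H = 1 (H = -1*(-1) = 1)
13*q + H = 13*10 + 1 = 130 + 1 = 131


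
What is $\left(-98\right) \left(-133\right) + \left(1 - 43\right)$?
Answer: $12992$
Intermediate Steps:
$\left(-98\right) \left(-133\right) + \left(1 - 43\right) = 13034 + \left(1 - 43\right) = 13034 - 42 = 12992$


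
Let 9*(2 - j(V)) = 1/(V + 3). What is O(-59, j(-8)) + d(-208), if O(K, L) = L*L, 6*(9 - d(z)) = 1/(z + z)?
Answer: 22053667/1684800 ≈ 13.090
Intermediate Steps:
d(z) = 9 - 1/(12*z) (d(z) = 9 - 1/(6*(z + z)) = 9 - 1/(2*z)/6 = 9 - 1/(12*z))
j(V) = 2 - 1/(9*(3 + V)) (j(V) = 2 - 1/(9*(V + 3)) = 2 - 1/(9*(3 + V)))
O(K, L) = L²
O(-59, j(-8)) + d(-208) = ((53 + 18*(-8))/(9*(3 - 8)))² + (9 - 1/12/(-208)) = ((⅑)*(53 - 144)/(-5))² + (9 - 1/12*(-1/208)) = ((⅑)*(-⅕)*(-91))² + (9 + 1/2496) = (91/45)² + 22465/2496 = 8281/2025 + 22465/2496 = 22053667/1684800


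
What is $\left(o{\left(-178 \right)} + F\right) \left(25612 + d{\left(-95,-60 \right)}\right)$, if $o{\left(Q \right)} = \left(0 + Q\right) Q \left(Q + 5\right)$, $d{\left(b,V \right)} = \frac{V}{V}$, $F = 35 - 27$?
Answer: $-140393151612$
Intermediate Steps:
$F = 8$ ($F = 35 - 27 = 8$)
$d{\left(b,V \right)} = 1$
$o{\left(Q \right)} = Q^{2} \left(5 + Q\right)$ ($o{\left(Q \right)} = Q Q \left(5 + Q\right) = Q^{2} \left(5 + Q\right)$)
$\left(o{\left(-178 \right)} + F\right) \left(25612 + d{\left(-95,-60 \right)}\right) = \left(\left(-178\right)^{2} \left(5 - 178\right) + 8\right) \left(25612 + 1\right) = \left(31684 \left(-173\right) + 8\right) 25613 = \left(-5481332 + 8\right) 25613 = \left(-5481324\right) 25613 = -140393151612$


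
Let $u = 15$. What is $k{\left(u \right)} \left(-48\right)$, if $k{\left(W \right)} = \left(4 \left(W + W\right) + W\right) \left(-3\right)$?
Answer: $19440$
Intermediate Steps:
$k{\left(W \right)} = - 27 W$ ($k{\left(W \right)} = \left(4 \cdot 2 W + W\right) \left(-3\right) = \left(8 W + W\right) \left(-3\right) = 9 W \left(-3\right) = - 27 W$)
$k{\left(u \right)} \left(-48\right) = \left(-27\right) 15 \left(-48\right) = \left(-405\right) \left(-48\right) = 19440$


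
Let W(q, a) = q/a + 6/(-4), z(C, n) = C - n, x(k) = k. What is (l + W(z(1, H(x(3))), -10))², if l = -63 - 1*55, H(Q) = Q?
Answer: 1423249/100 ≈ 14232.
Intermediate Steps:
W(q, a) = -3/2 + q/a (W(q, a) = q/a + 6*(-¼) = q/a - 3/2 = -3/2 + q/a)
l = -118 (l = -63 - 55 = -118)
(l + W(z(1, H(x(3))), -10))² = (-118 + (-3/2 + (1 - 1*3)/(-10)))² = (-118 + (-3/2 + (1 - 3)*(-⅒)))² = (-118 + (-3/2 - 2*(-⅒)))² = (-118 + (-3/2 + ⅕))² = (-118 - 13/10)² = (-1193/10)² = 1423249/100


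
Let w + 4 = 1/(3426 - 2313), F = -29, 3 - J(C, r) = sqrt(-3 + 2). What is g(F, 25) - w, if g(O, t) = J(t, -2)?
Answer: 7790/1113 - I ≈ 6.9991 - 1.0*I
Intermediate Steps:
J(C, r) = 3 - I (J(C, r) = 3 - sqrt(-3 + 2) = 3 - sqrt(-1) = 3 - I)
g(O, t) = 3 - I
w = -4451/1113 (w = -4 + 1/(3426 - 2313) = -4 + 1/1113 = -4451/1113 ≈ -3.9991)
g(F, 25) - w = (3 - I) - 1*(-4451/1113) = (3 - I) + 4451/1113 = 7790/1113 - I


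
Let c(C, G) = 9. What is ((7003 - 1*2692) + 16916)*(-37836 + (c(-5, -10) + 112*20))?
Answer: -755405249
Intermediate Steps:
((7003 - 1*2692) + 16916)*(-37836 + (c(-5, -10) + 112*20)) = ((7003 - 1*2692) + 16916)*(-37836 + (9 + 112*20)) = ((7003 - 2692) + 16916)*(-37836 + (9 + 2240)) = (4311 + 16916)*(-37836 + 2249) = 21227*(-35587) = -755405249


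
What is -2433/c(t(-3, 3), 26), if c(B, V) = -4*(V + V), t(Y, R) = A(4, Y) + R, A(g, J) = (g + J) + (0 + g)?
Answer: 2433/208 ≈ 11.697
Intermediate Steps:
A(g, J) = J + 2*g (A(g, J) = (J + g) + g = J + 2*g)
t(Y, R) = 8 + R + Y (t(Y, R) = (Y + 2*4) + R = (Y + 8) + R = (8 + Y) + R = 8 + R + Y)
c(B, V) = -8*V
-2433/c(t(-3, 3), 26) = -2433/((-8*26)) = -2433/(-208) = -2433*(-1/208) = 2433/208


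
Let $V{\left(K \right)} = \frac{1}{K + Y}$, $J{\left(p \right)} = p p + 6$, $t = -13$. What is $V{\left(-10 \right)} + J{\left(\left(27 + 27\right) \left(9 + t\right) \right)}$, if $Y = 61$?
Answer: $\frac{2379763}{51} \approx 46662.0$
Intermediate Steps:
$J{\left(p \right)} = 6 + p^{2}$ ($J{\left(p \right)} = p^{2} + 6 = 6 + p^{2}$)
$V{\left(K \right)} = \frac{1}{61 + K}$ ($V{\left(K \right)} = \frac{1}{K + 61} = \frac{1}{61 + K}$)
$V{\left(-10 \right)} + J{\left(\left(27 + 27\right) \left(9 + t\right) \right)} = \frac{1}{61 - 10} + \left(6 + \left(\left(27 + 27\right) \left(9 - 13\right)\right)^{2}\right) = \frac{1}{51} + \left(6 + \left(54 \left(-4\right)\right)^{2}\right) = \frac{1}{51} + \left(6 + \left(-216\right)^{2}\right) = \frac{1}{51} + \left(6 + 46656\right) = \frac{1}{51} + 46662 = \frac{2379763}{51}$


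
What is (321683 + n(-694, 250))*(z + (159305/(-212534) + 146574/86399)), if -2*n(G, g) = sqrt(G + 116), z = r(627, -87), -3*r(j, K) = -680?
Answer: 4033524443473523269/55088175198 - 12538817542343*I*sqrt(2)/6480961788 ≈ 7.3219e+7 - 2736.1*I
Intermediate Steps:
r(j, K) = 680/3 (r(j, K) = -1/3*(-680) = 680/3)
z = 680/3 ≈ 226.67
n(G, g) = -sqrt(116 + G)/2 (n(G, g) = -sqrt(G + 116)/2 = -sqrt(116 + G)/2)
(321683 + n(-694, 250))*(z + (159305/(-212534) + 146574/86399)) = (321683 - sqrt(116 - 694)/2)*(680/3 + (159305/(-212534) + 146574/86399)) = (321683 - 17*I*sqrt(2)/2)*(680/3 + (159305*(-1/212534) + 146574*(1/86399))) = (321683 - 17*I*sqrt(2)/2)*(680/3 + (-159305/212534 + 146574/86399)) = (321683 - 17*I*sqrt(2)/2)*(680/3 + 17388165821/18362725066) = (321683 - 17*I*sqrt(2)/2)*(12538817542343/55088175198) = 4033524443473523269/55088175198 - 12538817542343*I*sqrt(2)/6480961788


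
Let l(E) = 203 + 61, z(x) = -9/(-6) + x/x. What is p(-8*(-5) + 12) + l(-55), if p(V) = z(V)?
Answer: 533/2 ≈ 266.50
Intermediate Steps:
z(x) = 5/2 (z(x) = -9*(-⅙) + 1 = 3/2 + 1 = 5/2)
p(V) = 5/2
l(E) = 264
p(-8*(-5) + 12) + l(-55) = 5/2 + 264 = 533/2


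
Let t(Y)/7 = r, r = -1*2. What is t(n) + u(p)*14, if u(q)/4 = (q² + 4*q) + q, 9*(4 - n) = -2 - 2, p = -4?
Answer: -238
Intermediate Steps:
n = 40/9 (n = 4 - (-2 - 2)/9 = 4 - ⅑*(-4) = 4 + 4/9 = 40/9 ≈ 4.4444)
r = -2
t(Y) = -14 (t(Y) = 7*(-2) = -14)
u(q) = 4*q² + 20*q (u(q) = 4*((q² + 4*q) + q) = 4*(q² + 5*q) = 4*q² + 20*q)
t(n) + u(p)*14 = -14 + (4*(-4)*(5 - 4))*14 = -14 + (4*(-4)*1)*14 = -14 - 16*14 = -14 - 224 = -238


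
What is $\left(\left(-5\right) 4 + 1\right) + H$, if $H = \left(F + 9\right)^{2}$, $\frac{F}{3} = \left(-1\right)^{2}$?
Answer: $125$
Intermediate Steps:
$F = 3$ ($F = 3 \left(-1\right)^{2} = 3 \cdot 1 = 3$)
$H = 144$ ($H = \left(3 + 9\right)^{2} = 12^{2} = 144$)
$\left(\left(-5\right) 4 + 1\right) + H = \left(\left(-5\right) 4 + 1\right) + 144 = \left(-20 + 1\right) + 144 = -19 + 144 = 125$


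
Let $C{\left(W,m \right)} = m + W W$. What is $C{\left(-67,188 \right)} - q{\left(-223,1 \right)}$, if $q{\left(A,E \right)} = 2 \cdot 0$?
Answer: $4677$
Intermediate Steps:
$q{\left(A,E \right)} = 0$
$C{\left(W,m \right)} = m + W^{2}$
$C{\left(-67,188 \right)} - q{\left(-223,1 \right)} = \left(188 + \left(-67\right)^{2}\right) - 0 = \left(188 + 4489\right) + 0 = 4677 + 0 = 4677$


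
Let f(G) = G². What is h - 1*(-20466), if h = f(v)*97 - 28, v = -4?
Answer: 21990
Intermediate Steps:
h = 1524 (h = (-4)²*97 - 28 = 16*97 - 28 = 1552 - 28 = 1524)
h - 1*(-20466) = 1524 - 1*(-20466) = 1524 + 20466 = 21990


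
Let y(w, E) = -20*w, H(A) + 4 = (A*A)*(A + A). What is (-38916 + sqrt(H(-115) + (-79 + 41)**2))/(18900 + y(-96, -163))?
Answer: -3243/1735 + 13*I*sqrt(17990)/20820 ≈ -1.8692 + 0.083749*I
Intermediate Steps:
H(A) = -4 + 2*A**3 (H(A) = -4 + (A*A)*(A + A) = -4 + A**2*(2*A) = -4 + 2*A**3)
(-38916 + sqrt(H(-115) + (-79 + 41)**2))/(18900 + y(-96, -163)) = (-38916 + sqrt((-4 + 2*(-115)**3) + (-79 + 41)**2))/(18900 - 20*(-96)) = (-38916 + sqrt((-4 + 2*(-1520875)) + (-38)**2))/(18900 + 1920) = (-38916 + sqrt((-4 - 3041750) + 1444))/20820 = (-38916 + sqrt(-3041754 + 1444))*(1/20820) = (-38916 + sqrt(-3040310))*(1/20820) = (-38916 + 13*I*sqrt(17990))*(1/20820) = -3243/1735 + 13*I*sqrt(17990)/20820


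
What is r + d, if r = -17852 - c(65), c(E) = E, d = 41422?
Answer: 23505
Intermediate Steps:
r = -17917 (r = -17852 - 1*65 = -17852 - 65 = -17917)
r + d = -17917 + 41422 = 23505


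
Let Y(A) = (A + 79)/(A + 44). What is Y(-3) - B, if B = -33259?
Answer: 1363695/41 ≈ 33261.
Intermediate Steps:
Y(A) = (79 + A)/(44 + A)
Y(-3) - B = (79 - 3)/(44 - 3) - 1*(-33259) = 76/41 + 33259 = 1363695/41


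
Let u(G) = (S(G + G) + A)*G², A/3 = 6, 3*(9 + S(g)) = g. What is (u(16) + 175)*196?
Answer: 3063284/3 ≈ 1.0211e+6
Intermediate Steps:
S(g) = -9 + g/3
A = 18 (A = 3*6 = 18)
u(G) = G²*(9 + 2*G/3) (u(G) = ((-9 + (G + G)/3) + 18)*G² = ((-9 + (2*G)/3) + 18)*G² = ((-9 + 2*G/3) + 18)*G² = (9 + 2*G/3)*G² = G²*(9 + 2*G/3))
(u(16) + 175)*196 = ((⅓)*16²*(27 + 2*16) + 175)*196 = ((⅓)*256*(27 + 32) + 175)*196 = ((⅓)*256*59 + 175)*196 = (15104/3 + 175)*196 = (15629/3)*196 = 3063284/3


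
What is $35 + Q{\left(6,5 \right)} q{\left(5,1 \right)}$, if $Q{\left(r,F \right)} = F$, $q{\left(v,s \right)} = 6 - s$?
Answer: $60$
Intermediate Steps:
$35 + Q{\left(6,5 \right)} q{\left(5,1 \right)} = 35 + 5 \left(6 - 1\right) = 35 + 5 \cdot 5 = 35 + 25 = 60$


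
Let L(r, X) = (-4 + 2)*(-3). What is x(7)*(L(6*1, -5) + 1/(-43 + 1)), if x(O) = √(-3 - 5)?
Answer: 251*I*√2/21 ≈ 16.903*I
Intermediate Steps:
x(O) = 2*I*√2 (x(O) = √(-8) = 2*I*√2)
L(r, X) = 6 (L(r, X) = -2*(-3) = 6)
x(7)*(L(6*1, -5) + 1/(-43 + 1)) = (2*I*√2)*(6 + 1/(-43 + 1)) = (2*I*√2)*(6 + 1/(-42)) = (2*I*√2)*(6 - 1/42) = (2*I*√2)*(251/42) = 251*I*√2/21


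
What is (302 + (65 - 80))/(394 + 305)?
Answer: 287/699 ≈ 0.41059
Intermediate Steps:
(302 + (65 - 80))/(394 + 305) = (302 - 15)/699 = 287*(1/699) = 287/699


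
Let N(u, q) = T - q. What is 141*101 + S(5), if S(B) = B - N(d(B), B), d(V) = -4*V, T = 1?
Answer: 14250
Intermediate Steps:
N(u, q) = 1 - q
S(B) = -1 + 2*B (S(B) = B - (1 - B) = B + (-1 + B) = -1 + 2*B)
141*101 + S(5) = 141*101 + (-1 + 2*5) = 14241 + (-1 + 10) = 14241 + 9 = 14250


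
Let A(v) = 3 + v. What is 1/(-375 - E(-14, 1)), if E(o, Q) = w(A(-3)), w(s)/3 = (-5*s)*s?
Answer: -1/375 ≈ -0.0026667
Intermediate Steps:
w(s) = -15*s**2 (w(s) = 3*((-5*s)*s) = 3*(-5*s**2) = -15*s**2)
E(o, Q) = 0 (E(o, Q) = -15*(3 - 3)**2 = -15*0**2 = -15*0 = 0)
1/(-375 - E(-14, 1)) = 1/(-375 - 1*0) = 1/(-375 + 0) = 1/(-375) = -1/375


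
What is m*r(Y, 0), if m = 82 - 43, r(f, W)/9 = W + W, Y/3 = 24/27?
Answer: 0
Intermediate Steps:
Y = 8/3 (Y = 3*(24/27) = 3*(24*(1/27)) = 3*(8/9) = 8/3 ≈ 2.6667)
r(f, W) = 18*W (r(f, W) = 9*(W + W) = 9*(2*W) = 18*W)
m = 39
m*r(Y, 0) = 39*(18*0) = 39*0 = 0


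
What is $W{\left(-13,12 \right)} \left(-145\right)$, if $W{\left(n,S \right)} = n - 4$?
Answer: $2465$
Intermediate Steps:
$W{\left(n,S \right)} = -4 + n$ ($W{\left(n,S \right)} = n - 4 = -4 + n$)
$W{\left(-13,12 \right)} \left(-145\right) = \left(-4 - 13\right) \left(-145\right) = \left(-17\right) \left(-145\right) = 2465$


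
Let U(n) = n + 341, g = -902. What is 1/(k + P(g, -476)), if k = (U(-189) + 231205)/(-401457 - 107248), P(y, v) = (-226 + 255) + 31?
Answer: 508705/30290943 ≈ 0.016794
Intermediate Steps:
P(y, v) = 60 (P(y, v) = 29 + 31 = 60)
U(n) = 341 + n
k = -231357/508705 (k = ((341 - 189) + 231205)/(-401457 - 107248) = (152 + 231205)/(-508705) = 231357*(-1/508705) = -231357/508705 ≈ -0.45480)
1/(k + P(g, -476)) = 1/(-231357/508705 + 60) = 1/(30290943/508705) = 508705/30290943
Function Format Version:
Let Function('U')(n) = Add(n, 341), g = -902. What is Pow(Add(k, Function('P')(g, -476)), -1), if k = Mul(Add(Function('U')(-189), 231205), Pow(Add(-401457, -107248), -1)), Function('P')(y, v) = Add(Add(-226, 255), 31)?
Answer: Rational(508705, 30290943) ≈ 0.016794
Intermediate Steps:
Function('P')(y, v) = 60 (Function('P')(y, v) = Add(29, 31) = 60)
Function('U')(n) = Add(341, n)
k = Rational(-231357, 508705) (k = Mul(Add(Add(341, -189), 231205), Pow(Add(-401457, -107248), -1)) = Mul(Add(152, 231205), Pow(-508705, -1)) = Mul(231357, Rational(-1, 508705)) = Rational(-231357, 508705) ≈ -0.45480)
Pow(Add(k, Function('P')(g, -476)), -1) = Pow(Add(Rational(-231357, 508705), 60), -1) = Pow(Rational(30290943, 508705), -1) = Rational(508705, 30290943)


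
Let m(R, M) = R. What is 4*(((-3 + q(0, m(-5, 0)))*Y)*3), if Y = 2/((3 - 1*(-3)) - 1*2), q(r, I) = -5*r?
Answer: -18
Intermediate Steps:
Y = ½ (Y = 2/((3 + 3) - 2) = 2/(6 - 2) = 2/4 = 2*(¼) = ½ ≈ 0.50000)
4*(((-3 + q(0, m(-5, 0)))*Y)*3) = 4*(((-3 - 5*0)*(½))*3) = 4*(((-3 + 0)*(½))*3) = 4*(-3*½*3) = 4*(-3/2*3) = 4*(-9/2) = -18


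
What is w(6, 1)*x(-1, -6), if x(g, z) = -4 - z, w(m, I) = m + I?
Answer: 14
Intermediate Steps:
w(m, I) = I + m
w(6, 1)*x(-1, -6) = (1 + 6)*(-4 - 1*(-6)) = 7*(-4 + 6) = 7*2 = 14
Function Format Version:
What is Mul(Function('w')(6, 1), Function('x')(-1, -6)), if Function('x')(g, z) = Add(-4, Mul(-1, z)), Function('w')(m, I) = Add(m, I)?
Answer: 14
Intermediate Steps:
Function('w')(m, I) = Add(I, m)
Mul(Function('w')(6, 1), Function('x')(-1, -6)) = Mul(Add(1, 6), Add(-4, Mul(-1, -6))) = Mul(7, Add(-4, 6)) = Mul(7, 2) = 14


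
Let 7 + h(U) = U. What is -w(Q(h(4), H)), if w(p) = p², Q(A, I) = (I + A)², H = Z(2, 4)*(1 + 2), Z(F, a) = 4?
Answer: -6561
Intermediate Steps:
h(U) = -7 + U
H = 12 (H = 4*(1 + 2) = 4*3 = 12)
Q(A, I) = (A + I)²
-w(Q(h(4), H)) = -(((-7 + 4) + 12)²)² = -((-3 + 12)²)² = -(9²)² = -1*81² = -1*6561 = -6561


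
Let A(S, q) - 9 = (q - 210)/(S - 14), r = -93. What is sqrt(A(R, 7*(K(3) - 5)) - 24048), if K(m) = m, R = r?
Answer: I*sqrt(275198543)/107 ≈ 155.04*I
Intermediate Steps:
R = -93
A(S, q) = 9 + (-210 + q)/(-14 + S) (A(S, q) = 9 + (q - 210)/(S - 14) = 9 + (-210 + q)/(-14 + S))
sqrt(A(R, 7*(K(3) - 5)) - 24048) = sqrt((-336 + 7*(3 - 5) + 9*(-93))/(-14 - 93) - 24048) = sqrt((-336 + 7*(-2) - 837)/(-107) - 24048) = sqrt(-(-336 - 14 - 837)/107 - 24048) = sqrt(-1/107*(-1187) - 24048) = sqrt(1187/107 - 24048) = sqrt(-2571949/107) = I*sqrt(275198543)/107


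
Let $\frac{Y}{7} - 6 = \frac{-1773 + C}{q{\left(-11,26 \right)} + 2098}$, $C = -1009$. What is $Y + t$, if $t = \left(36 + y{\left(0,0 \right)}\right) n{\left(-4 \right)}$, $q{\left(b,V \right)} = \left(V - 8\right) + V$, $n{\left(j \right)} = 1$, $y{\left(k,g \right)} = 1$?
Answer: $\frac{10696}{153} \approx 69.908$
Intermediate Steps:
$q{\left(b,V \right)} = -8 + 2 V$ ($q{\left(b,V \right)} = \left(-8 + V\right) + V = -8 + 2 V$)
$t = 37$ ($t = \left(36 + 1\right) 1 = 37 \cdot 1 = 37$)
$Y = \frac{5035}{153}$ ($Y = 42 + 7 \frac{-1773 - 1009}{\left(-8 + 2 \cdot 26\right) + 2098} = 42 + 7 \left(- \frac{2782}{\left(-8 + 52\right) + 2098}\right) = 42 + 7 \left(- \frac{2782}{44 + 2098}\right) = 42 + 7 \left(- \frac{2782}{2142}\right) = 42 + 7 \left(\left(-2782\right) \frac{1}{2142}\right) = 42 + 7 \left(- \frac{1391}{1071}\right) = 42 - \frac{1391}{153} = \frac{5035}{153} \approx 32.909$)
$Y + t = \frac{5035}{153} + 37 = \frac{10696}{153}$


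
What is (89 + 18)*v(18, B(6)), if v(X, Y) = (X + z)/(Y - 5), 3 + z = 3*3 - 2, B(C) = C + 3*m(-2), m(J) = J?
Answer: -2354/5 ≈ -470.80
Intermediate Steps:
B(C) = -6 + C (B(C) = C + 3*(-2) = C - 6 = -6 + C)
z = 4 (z = -3 + (3*3 - 2) = -3 + (9 - 2) = -3 + 7 = 4)
v(X, Y) = (4 + X)/(-5 + Y) (v(X, Y) = (X + 4)/(Y - 5) = (4 + X)/(-5 + Y))
(89 + 18)*v(18, B(6)) = (89 + 18)*((4 + 18)/(-5 + (-6 + 6))) = 107*(22/(-5 + 0)) = 107*(22/(-5)) = 107*(-⅕*22) = 107*(-22/5) = -2354/5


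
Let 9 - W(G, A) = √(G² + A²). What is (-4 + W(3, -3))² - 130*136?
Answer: -17637 - 30*√2 ≈ -17679.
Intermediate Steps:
W(G, A) = 9 - √(A² + G²) (W(G, A) = 9 - √(G² + A²) = 9 - √(A² + G²))
(-4 + W(3, -3))² - 130*136 = (-4 + (9 - √((-3)² + 3²)))² - 130*136 = (-4 + (9 - √(9 + 9)))² - 17680 = (-4 + (9 - √18))² - 17680 = (-4 + (9 - 3*√2))² - 17680 = (5 - 3*√2)² - 17680 = -17680 + (5 - 3*√2)²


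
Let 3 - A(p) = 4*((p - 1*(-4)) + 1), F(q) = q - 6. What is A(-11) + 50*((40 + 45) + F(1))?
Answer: 4027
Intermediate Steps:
F(q) = -6 + q
A(p) = -17 - 4*p (A(p) = 3 - 4*((p - 1*(-4)) + 1) = 3 - 4*((p + 4) + 1) = 3 - 4*((4 + p) + 1) = 3 - 4*(5 + p) = 3 - (20 + 4*p) = 3 + (-20 - 4*p) = -17 - 4*p)
A(-11) + 50*((40 + 45) + F(1)) = (-17 - 4*(-11)) + 50*((40 + 45) + (-6 + 1)) = (-17 + 44) + 50*(85 - 5) = 27 + 50*80 = 27 + 4000 = 4027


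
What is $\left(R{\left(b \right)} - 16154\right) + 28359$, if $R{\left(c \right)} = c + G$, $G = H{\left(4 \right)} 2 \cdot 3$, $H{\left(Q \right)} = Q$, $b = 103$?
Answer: $12332$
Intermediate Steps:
$G = 24$ ($G = 4 \cdot 2 \cdot 3 = 8 \cdot 3 = 24$)
$R{\left(c \right)} = 24 + c$ ($R{\left(c \right)} = c + 24 = 24 + c$)
$\left(R{\left(b \right)} - 16154\right) + 28359 = \left(\left(24 + 103\right) - 16154\right) + 28359 = \left(127 - 16154\right) + 28359 = -16027 + 28359 = 12332$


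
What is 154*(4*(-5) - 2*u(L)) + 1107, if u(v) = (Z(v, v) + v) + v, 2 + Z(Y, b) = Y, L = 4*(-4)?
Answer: 13427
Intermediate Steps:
L = -16
Z(Y, b) = -2 + Y
u(v) = -2 + 3*v (u(v) = ((-2 + v) + v) + v = (-2 + 2*v) + v = -2 + 3*v)
154*(4*(-5) - 2*u(L)) + 1107 = 154*(4*(-5) - 2*(-2 + 3*(-16))) + 1107 = 154*(-20 - 2*(-2 - 48)) + 1107 = 154*(-20 - 2*(-50)) + 1107 = 154*(-20 + 100) + 1107 = 154*80 + 1107 = 12320 + 1107 = 13427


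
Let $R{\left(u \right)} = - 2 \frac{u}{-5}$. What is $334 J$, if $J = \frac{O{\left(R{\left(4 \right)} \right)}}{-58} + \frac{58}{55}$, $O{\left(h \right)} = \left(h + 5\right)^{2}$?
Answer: $\frac{808447}{7975} \approx 101.37$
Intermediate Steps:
$R{\left(u \right)} = \frac{2 u}{5}$ ($R{\left(u \right)} = - 2 u \left(- \frac{1}{5}\right) = - 2 \left(- \frac{u}{5}\right) = \frac{2 u}{5}$)
$O{\left(h \right)} = \left(5 + h\right)^{2}$
$J = \frac{4841}{15950}$ ($J = \frac{\left(5 + \frac{2}{5} \cdot 4\right)^{2}}{-58} + \frac{58}{55} = \left(5 + \frac{8}{5}\right)^{2} \left(- \frac{1}{58}\right) + 58 \cdot \frac{1}{55} = \left(\frac{33}{5}\right)^{2} \left(- \frac{1}{58}\right) + \frac{58}{55} = \frac{1089}{25} \left(- \frac{1}{58}\right) + \frac{58}{55} = - \frac{1089}{1450} + \frac{58}{55} = \frac{4841}{15950} \approx 0.30351$)
$334 J = 334 \cdot \frac{4841}{15950} = \frac{808447}{7975}$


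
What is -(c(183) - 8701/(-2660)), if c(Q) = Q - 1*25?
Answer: -61283/380 ≈ -161.27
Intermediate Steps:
c(Q) = -25 + Q (c(Q) = Q - 25 = -25 + Q)
-(c(183) - 8701/(-2660)) = -((-25 + 183) - 8701/(-2660)) = -(158 - 8701*(-1)/2660) = -(158 - 1*(-1243/380)) = -(158 + 1243/380) = -1*61283/380 = -61283/380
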